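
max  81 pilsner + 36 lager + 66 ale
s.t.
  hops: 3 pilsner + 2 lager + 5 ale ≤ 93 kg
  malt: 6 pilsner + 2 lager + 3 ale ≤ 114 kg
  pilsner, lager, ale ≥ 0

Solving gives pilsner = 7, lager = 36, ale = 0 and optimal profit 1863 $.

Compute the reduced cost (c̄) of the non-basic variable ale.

At the optimum: hops uses 93 of 93 (binding); malt uses 114 of 114 (binding).
From A_Bᵀ y = c: 3·y_hops + 6·y_malt = 81; 2·y_hops + 2·y_malt = 36.
→ y_hops = 9 and y_malt = 9.
Reduced cost of ale: c₃ − yᵀa₃ = 66 − (9·5 + 9·3) = 66 − 72 = -6.

-6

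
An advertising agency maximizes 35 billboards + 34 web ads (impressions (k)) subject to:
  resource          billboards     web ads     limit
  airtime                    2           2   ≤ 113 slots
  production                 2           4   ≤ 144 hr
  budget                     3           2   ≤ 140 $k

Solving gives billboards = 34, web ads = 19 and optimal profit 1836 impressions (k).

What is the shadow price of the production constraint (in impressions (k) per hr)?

At the optimum: airtime uses 106 of 113 (slack = 7); production uses 144 of 144 (binding); budget uses 140 of 140 (binding).
Slack constraints have shadow price 0 (complementary slackness).
The binding rows give the dual system: 2·y_production + 3·y_budget = 35 and 4·y_production + 2·y_budget = 34.
Solving: y_production = 4, y_budget = 9.
Shadow price of production = 4.

4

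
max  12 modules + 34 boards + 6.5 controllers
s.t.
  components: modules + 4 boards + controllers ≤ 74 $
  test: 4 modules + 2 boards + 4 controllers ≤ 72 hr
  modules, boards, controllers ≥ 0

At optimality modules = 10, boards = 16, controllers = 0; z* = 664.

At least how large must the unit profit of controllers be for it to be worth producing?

Both components and test are binding at x*.
From A_Bᵀ y = c: 1·y_components + 4·y_test = 12; 4·y_components + 2·y_test = 34.
Solving: y_components = 8, y_test = 1.
controllers enters the basis when its profit ≥ yᵀa₃ = 8·1 + 1·4 = 12.

12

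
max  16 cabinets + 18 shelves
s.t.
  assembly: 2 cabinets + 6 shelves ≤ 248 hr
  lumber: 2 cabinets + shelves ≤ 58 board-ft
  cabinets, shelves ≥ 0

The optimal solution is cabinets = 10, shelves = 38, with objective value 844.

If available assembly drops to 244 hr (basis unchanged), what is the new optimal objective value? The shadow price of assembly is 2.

836

Δb = -4, so new z* = 844 + (2)·(-4) = 844 − 8 = 836.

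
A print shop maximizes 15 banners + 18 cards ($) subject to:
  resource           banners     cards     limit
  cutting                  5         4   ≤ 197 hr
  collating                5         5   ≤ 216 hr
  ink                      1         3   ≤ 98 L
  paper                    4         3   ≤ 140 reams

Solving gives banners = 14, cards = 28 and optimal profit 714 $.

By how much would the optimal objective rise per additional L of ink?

3

At the optimum: cutting uses 182 of 197 (slack = 15); collating uses 210 of 216 (slack = 6); ink uses 98 of 98 (binding); paper uses 140 of 140 (binding).
By complementary slackness, y = 0 for the non-binding constraints.
Dual feasibility on the basic columns requires 1·y_ink + 4·y_paper = 15, 3·y_ink + 3·y_paper = 18.
This yields shadow prices y_ink = 3, y_paper = 3.
Shadow price of ink = 3.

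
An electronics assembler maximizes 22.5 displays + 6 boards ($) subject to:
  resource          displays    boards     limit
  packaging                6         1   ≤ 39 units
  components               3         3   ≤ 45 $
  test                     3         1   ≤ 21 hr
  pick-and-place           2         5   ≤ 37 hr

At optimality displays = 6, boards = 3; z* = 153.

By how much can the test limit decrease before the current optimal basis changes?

Binding constraints: packaging, test. The basis is B = [[6,1],[3,1]] with det 3.
Per unit decrease in test, x* moves by d = (0.3333, -2).
The basis stays optimal until boards reaches 0; allowable decrease = 1.5 hr.

1.5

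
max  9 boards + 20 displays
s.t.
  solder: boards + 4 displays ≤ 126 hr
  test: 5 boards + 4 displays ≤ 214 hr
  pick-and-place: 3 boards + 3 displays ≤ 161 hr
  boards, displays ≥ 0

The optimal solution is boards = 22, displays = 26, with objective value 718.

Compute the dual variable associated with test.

1

Check each constraint at x*: solder 126/126 (tight); test 214/214 (tight); pick-and-place 144/161 (slack 17).
Since pick-and-place is not tight, its dual is 0.
Dual feasibility on the basic columns requires 1·y_solder + 5·y_test = 9, 4·y_solder + 4·y_test = 20.
→ y_solder = 4 and y_test = 1.
Shadow price of test = 1.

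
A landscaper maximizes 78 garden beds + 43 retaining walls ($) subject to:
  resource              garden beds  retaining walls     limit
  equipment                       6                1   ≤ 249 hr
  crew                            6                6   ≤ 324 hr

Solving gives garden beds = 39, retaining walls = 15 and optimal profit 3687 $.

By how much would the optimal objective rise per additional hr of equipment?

Both equipment and crew are binding at x*.
From A_Bᵀ y = c: 6·y_equipment + 6·y_crew = 78; 1·y_equipment + 6·y_crew = 43.
This yields shadow prices y_equipment = 7, y_crew = 6.
Shadow price of equipment = 7.

7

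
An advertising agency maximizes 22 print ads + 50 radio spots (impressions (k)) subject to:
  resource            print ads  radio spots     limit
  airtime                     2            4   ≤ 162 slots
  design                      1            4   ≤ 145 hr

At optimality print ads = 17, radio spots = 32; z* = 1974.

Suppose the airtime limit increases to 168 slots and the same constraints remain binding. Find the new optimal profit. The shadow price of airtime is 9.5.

2031

Δb = 6, so new z* = 1974 + (9.5)·(6) = 1974 + 57 = 2031.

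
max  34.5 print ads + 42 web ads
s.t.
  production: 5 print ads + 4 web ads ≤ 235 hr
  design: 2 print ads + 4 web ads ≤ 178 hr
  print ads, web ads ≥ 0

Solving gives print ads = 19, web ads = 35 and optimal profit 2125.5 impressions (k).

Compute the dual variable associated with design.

Both production and design are binding at x*.
Dual feasibility on the basic columns requires 5·y_production + 2·y_design = 34.5, 4·y_production + 4·y_design = 42.
Solving: y_production = 4.5, y_design = 6.
Shadow price of design = 6.

6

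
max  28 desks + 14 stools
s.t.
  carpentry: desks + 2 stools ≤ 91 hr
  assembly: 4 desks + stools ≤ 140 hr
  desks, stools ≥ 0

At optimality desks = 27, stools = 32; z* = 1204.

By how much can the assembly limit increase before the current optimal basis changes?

Binding constraints: carpentry, assembly. The basis is B = [[1,2],[4,1]] with det -7.
Per unit increase in assembly, x* moves by d = (0.2857, -0.1429).
The basis stays optimal until stools reaches 0; allowable increase = 224 hr.

224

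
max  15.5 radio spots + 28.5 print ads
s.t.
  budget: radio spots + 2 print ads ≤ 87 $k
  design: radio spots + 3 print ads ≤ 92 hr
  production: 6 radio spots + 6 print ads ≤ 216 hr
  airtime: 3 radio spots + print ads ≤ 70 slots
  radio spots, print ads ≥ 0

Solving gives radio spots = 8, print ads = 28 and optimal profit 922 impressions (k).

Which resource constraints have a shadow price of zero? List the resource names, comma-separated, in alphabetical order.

budget: 64/87 (slack 23)
design: 92/92 (binding)
production: 216/216 (binding)
airtime: 52/70 (slack 18)
By complementary slackness, a constraint with positive slack has shadow price 0 → airtime, budget.

airtime, budget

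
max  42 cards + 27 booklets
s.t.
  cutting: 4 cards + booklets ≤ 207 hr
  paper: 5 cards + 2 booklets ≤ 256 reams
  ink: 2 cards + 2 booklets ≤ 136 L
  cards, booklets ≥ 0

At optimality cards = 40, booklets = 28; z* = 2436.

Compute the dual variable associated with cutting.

At the optimum: cutting uses 188 of 207 (slack = 19); paper uses 256 of 256 (binding); ink uses 136 of 136 (binding).
Slack constraints have shadow price 0 (complementary slackness).
Dual feasibility on the basic columns requires 5·y_paper + 2·y_ink = 42, 2·y_paper + 2·y_ink = 27.
Solving: y_paper = 5, y_ink = 8.5.
Shadow price of cutting = 0.

0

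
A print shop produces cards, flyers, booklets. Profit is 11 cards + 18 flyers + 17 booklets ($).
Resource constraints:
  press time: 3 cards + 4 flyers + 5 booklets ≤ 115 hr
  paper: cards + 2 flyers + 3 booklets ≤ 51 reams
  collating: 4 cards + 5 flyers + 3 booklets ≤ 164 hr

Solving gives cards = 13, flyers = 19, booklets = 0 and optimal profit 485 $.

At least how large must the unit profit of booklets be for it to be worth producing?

25

Check each constraint at x*: press time 115/115 (tight); paper 51/51 (tight); collating 147/164 (slack 17).
Slack constraints have shadow price 0 (complementary slackness).
The binding rows give the dual system: 3·y_press time + 1·y_paper = 11 and 4·y_press time + 2·y_paper = 18.
Solving: y_press time = 2, y_paper = 5.
booklets enters the basis when its profit ≥ yᵀa₃ = 2·5 + 5·3 = 25.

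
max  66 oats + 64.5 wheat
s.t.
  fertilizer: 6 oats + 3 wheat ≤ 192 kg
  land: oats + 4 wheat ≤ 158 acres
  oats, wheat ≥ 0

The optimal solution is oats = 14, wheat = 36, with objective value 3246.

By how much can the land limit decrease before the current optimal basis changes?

126

Binding constraints: fertilizer, land. The basis is B = [[6,3],[1,4]] with det 21.
Per unit decrease in land, x* moves by d = (0.1429, -0.2857).
The basis stays optimal until wheat reaches 0; allowable decrease = 126 acres.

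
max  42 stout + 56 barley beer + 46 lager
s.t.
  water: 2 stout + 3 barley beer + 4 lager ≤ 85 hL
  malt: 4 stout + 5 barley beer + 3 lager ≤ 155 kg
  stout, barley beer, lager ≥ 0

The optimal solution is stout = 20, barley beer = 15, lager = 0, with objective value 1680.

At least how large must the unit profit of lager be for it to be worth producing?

49

Check each constraint at x*: water 85/85 (tight); malt 155/155 (tight).
From A_Bᵀ y = c: 2·y_water + 4·y_malt = 42; 3·y_water + 5·y_malt = 56.
→ y_water = 7 and y_malt = 7.
lager enters the basis when its profit ≥ yᵀa₃ = 7·4 + 7·3 = 49.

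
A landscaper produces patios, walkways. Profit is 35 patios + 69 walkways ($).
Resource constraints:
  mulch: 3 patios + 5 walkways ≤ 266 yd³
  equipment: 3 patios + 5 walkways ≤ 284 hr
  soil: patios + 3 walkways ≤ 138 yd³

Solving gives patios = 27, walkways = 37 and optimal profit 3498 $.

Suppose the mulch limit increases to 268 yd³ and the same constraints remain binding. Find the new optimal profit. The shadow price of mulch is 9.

3516

Δb = 2, so new z* = 3498 + (9)·(2) = 3498 + 18 = 3516.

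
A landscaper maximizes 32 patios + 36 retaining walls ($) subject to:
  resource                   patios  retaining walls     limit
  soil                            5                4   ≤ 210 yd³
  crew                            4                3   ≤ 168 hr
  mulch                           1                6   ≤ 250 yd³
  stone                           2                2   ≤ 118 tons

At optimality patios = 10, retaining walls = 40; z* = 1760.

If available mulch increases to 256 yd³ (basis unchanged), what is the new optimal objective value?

1772

Binding: soil and mulch. Non-binding: crew (8 unused), stone (18 unused).
By complementary slackness, y = 0 for the non-binding constraints.
From A_Bᵀ y = c: 5·y_soil + 1·y_mulch = 32; 4·y_soil + 6·y_mulch = 36.
→ y_soil = 6 and y_mulch = 2.
Δz = y_mulch·Δb = 2 × (6) = 12, so new z* = 1760 + 12 = 1772.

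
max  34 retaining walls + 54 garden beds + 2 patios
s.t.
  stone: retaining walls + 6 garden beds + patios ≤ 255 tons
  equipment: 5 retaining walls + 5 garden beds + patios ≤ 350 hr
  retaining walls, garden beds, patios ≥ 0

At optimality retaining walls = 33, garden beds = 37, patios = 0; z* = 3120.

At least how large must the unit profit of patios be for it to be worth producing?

Both stone and equipment are binding at x*.
Dual feasibility on the basic columns requires 1·y_stone + 5·y_equipment = 34, 6·y_stone + 5·y_equipment = 54.
→ y_stone = 4 and y_equipment = 6.
patios enters the basis when its profit ≥ yᵀa₃ = 4·1 + 6·1 = 10.

10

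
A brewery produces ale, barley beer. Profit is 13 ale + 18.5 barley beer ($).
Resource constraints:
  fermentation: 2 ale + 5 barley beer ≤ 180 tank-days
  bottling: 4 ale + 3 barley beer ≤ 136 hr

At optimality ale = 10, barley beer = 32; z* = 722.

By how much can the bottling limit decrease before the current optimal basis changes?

Binding constraints: fermentation, bottling. The basis is B = [[2,5],[4,3]] with det -14.
Per unit decrease in bottling, x* moves by d = (-0.3571, 0.1429).
The basis stays optimal until ale reaches 0; allowable decrease = 28 hr.

28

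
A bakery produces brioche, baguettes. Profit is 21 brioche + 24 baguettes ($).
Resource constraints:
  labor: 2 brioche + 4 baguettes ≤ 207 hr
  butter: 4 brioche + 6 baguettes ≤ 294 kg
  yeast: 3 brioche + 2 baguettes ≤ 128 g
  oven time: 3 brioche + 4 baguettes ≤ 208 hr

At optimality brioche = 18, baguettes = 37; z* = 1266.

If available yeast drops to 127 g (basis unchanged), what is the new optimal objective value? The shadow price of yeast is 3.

1263

Δb = -1, so new z* = 1266 + (3)·(-1) = 1266 − 3 = 1263.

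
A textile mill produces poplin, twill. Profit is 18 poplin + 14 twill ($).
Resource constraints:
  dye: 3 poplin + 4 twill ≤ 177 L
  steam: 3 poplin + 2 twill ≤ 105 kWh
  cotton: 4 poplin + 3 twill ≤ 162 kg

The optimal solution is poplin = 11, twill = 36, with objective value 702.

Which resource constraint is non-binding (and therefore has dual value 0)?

cotton

dye: 177/177 (binding)
steam: 105/105 (binding)
cotton: 152/162 (slack 10)
By complementary slackness, a constraint with positive slack has shadow price 0 → cotton.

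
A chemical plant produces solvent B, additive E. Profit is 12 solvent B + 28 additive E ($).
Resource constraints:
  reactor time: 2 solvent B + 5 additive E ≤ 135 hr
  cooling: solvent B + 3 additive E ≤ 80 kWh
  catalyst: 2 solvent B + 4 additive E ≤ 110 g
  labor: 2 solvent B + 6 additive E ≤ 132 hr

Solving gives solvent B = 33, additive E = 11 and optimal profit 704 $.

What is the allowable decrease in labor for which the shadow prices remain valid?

Binding constraints: catalyst, labor. The basis is B = [[2,4],[2,6]] with det 4.
Per unit decrease in labor, x* moves by d = (1, -0.5).
The basis stays optimal until additive E reaches 0; allowable decrease = 22 hr.

22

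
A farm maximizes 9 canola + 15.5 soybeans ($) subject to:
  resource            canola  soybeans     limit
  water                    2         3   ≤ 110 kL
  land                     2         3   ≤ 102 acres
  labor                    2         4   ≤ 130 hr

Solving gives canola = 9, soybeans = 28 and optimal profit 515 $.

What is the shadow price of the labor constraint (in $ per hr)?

2

At the optimum: water uses 102 of 110 (slack = 8); land uses 102 of 102 (binding); labor uses 130 of 130 (binding).
Slack constraints have shadow price 0 (complementary slackness).
Dual feasibility on the basic columns requires 2·y_land + 2·y_labor = 9, 3·y_land + 4·y_labor = 15.5.
→ y_land = 2.5 and y_labor = 2.
Shadow price of labor = 2.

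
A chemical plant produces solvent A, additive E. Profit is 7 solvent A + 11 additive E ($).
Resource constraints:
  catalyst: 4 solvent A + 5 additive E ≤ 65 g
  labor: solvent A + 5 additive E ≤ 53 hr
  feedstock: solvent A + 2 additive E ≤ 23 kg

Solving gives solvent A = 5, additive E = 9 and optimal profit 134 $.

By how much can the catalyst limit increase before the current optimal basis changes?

Binding constraints: catalyst, feedstock. The basis is B = [[4,5],[1,2]] with det 3.
Per unit increase in catalyst, x* moves by d = (0.6667, -0.3333).
The basis stays optimal until additive E reaches 0; allowable increase = 27 g.

27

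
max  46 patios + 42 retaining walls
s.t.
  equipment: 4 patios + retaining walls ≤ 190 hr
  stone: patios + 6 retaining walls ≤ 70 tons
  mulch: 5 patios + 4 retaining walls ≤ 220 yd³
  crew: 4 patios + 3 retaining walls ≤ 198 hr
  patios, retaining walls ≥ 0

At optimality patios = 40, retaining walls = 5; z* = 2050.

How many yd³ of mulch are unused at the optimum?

0

mulch used = 5·40 + 4·5 = 220; slack = 220 − 220 = 0.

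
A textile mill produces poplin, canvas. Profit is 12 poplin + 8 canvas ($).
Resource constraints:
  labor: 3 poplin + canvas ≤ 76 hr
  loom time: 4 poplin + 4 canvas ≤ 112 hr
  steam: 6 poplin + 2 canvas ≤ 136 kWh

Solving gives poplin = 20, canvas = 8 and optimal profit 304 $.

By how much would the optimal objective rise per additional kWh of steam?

1

Check each constraint at x*: labor 68/76 (slack 8); loom time 112/112 (tight); steam 136/136 (tight).
Slack constraints have shadow price 0 (complementary slackness).
Dual feasibility on the basic columns requires 4·y_loom time + 6·y_steam = 12, 4·y_loom time + 2·y_steam = 8.
→ y_loom time = 1.5 and y_steam = 1.
Shadow price of steam = 1.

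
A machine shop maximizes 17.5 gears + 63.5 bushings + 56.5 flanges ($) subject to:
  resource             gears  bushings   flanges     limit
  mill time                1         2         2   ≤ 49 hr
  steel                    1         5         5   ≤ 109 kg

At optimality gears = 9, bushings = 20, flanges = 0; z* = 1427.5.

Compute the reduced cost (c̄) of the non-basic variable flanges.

-7

Both mill time and steel are binding at x*.
From A_Bᵀ y = c: 1·y_mill time + 1·y_steel = 17.5; 2·y_mill time + 5·y_steel = 63.5.
This yields shadow prices y_mill time = 8, y_steel = 9.5.
Reduced cost of flanges: c₃ − yᵀa₃ = 56.5 − (8·2 + 9.5·5) = 56.5 − 63.5 = -7.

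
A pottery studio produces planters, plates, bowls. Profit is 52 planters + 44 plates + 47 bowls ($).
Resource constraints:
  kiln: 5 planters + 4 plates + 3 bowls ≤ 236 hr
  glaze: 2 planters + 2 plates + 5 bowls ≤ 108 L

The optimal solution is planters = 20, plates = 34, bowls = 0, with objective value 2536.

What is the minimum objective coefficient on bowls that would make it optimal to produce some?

Both kiln and glaze are binding at x*.
From A_Bᵀ y = c: 5·y_kiln + 2·y_glaze = 52; 4·y_kiln + 2·y_glaze = 44.
This yields shadow prices y_kiln = 8, y_glaze = 6.
bowls enters the basis when its profit ≥ yᵀa₃ = 8·3 + 6·5 = 54.

54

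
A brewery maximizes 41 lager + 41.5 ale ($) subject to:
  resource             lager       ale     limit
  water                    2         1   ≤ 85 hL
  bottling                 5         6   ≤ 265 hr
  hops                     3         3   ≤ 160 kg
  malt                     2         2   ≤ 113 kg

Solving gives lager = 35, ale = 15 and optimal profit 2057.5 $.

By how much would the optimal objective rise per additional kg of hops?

0

At the optimum: water uses 85 of 85 (binding); bottling uses 265 of 265 (binding); hops uses 150 of 160 (slack = 10); malt uses 100 of 113 (slack = 13).
Since hops, malt are not tight, their duals are 0.
The binding rows give the dual system: 2·y_water + 5·y_bottling = 41 and 1·y_water + 6·y_bottling = 41.5.
This yields shadow prices y_water = 5.5, y_bottling = 6.
Shadow price of hops = 0.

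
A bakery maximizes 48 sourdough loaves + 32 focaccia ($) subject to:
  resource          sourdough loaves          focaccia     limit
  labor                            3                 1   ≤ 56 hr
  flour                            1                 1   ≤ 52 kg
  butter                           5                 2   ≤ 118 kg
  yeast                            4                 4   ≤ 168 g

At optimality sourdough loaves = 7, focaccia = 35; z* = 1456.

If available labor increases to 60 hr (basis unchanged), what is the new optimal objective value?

Check each constraint at x*: labor 56/56 (tight); flour 42/52 (slack 10); butter 105/118 (slack 13); yeast 168/168 (tight).
Slack constraints have shadow price 0 (complementary slackness).
Dual feasibility on the basic columns requires 3·y_labor + 4·y_yeast = 48, 1·y_labor + 4·y_yeast = 32.
→ y_labor = 8 and y_yeast = 6.
Δz = y_labor·Δb = 8 × (4) = 32, so new z* = 1456 + 32 = 1488.

1488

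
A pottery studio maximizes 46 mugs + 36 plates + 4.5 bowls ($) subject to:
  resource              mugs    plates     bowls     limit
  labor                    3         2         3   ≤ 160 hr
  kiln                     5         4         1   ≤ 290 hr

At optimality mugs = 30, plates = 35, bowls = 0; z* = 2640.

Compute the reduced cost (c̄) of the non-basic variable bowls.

-9.5

Both labor and kiln are binding at x*.
From A_Bᵀ y = c: 3·y_labor + 5·y_kiln = 46; 2·y_labor + 4·y_kiln = 36.
→ y_labor = 2 and y_kiln = 8.
Reduced cost of bowls: c₃ − yᵀa₃ = 4.5 − (2·3 + 8·1) = 4.5 − 14 = -9.5.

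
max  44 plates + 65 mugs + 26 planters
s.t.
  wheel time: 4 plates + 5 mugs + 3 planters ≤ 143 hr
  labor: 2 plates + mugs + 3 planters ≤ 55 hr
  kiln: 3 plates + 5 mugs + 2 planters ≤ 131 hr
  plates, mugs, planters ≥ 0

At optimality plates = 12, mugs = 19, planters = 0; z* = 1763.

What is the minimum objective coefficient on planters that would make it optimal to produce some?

31

Binding: wheel time and kiln. Non-binding: labor (12 unused).
Since labor is not tight, its dual is 0.
Dual feasibility on the basic columns requires 4·y_wheel time + 3·y_kiln = 44, 5·y_wheel time + 5·y_kiln = 65.
→ y_wheel time = 5 and y_kiln = 8.
planters enters the basis when its profit ≥ yᵀa₃ = 5·3 + 8·2 = 31.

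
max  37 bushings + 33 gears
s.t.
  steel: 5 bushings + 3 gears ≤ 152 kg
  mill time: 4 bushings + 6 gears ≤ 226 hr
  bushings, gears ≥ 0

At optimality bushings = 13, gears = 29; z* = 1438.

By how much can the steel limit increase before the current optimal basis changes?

130.5

Binding constraints: steel, mill time. The basis is B = [[5,3],[4,6]] with det 18.
Per unit increase in steel, x* moves by d = (0.3333, -0.2222).
The basis stays optimal until gears reaches 0; allowable increase = 130.5 kg.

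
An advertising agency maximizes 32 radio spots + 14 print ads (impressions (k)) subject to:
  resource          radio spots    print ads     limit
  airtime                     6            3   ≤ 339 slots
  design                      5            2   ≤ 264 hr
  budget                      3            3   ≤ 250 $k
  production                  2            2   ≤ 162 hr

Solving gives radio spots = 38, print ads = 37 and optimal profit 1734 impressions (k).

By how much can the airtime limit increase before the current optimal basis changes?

6

Binding constraints: airtime, design. The basis is B = [[6,3],[5,2]] with det -3.
Per unit increase in airtime, x* moves by d = (-0.6667, 1.6667).
The basis stays optimal until production becomes binding; allowable increase = 6 slots.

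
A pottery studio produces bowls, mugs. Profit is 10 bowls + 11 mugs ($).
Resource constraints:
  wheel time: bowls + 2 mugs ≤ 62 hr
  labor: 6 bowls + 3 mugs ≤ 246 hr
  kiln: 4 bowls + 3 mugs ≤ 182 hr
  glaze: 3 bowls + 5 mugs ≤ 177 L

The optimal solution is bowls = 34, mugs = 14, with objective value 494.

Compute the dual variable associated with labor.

1

Check each constraint at x*: wheel time 62/62 (tight); labor 246/246 (tight); kiln 178/182 (slack 4); glaze 172/177 (slack 5).
Since kiln, glaze are not tight, their duals are 0.
The binding rows give the dual system: 1·y_wheel time + 6·y_labor = 10 and 2·y_wheel time + 3·y_labor = 11.
Solving: y_wheel time = 4, y_labor = 1.
Shadow price of labor = 1.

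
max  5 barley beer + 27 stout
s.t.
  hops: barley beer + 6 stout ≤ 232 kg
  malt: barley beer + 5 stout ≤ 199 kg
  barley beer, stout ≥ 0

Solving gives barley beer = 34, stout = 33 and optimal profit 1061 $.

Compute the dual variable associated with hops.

2

Check each constraint at x*: hops 232/232 (tight); malt 199/199 (tight).
From A_Bᵀ y = c: 1·y_hops + 1·y_malt = 5; 6·y_hops + 5·y_malt = 27.
→ y_hops = 2 and y_malt = 3.
Shadow price of hops = 2.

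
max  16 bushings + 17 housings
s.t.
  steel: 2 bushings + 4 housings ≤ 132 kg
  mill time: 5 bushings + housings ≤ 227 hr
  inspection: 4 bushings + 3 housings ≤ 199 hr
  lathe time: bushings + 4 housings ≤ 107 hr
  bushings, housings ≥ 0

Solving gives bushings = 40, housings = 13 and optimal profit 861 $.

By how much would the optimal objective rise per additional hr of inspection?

3

At the optimum: steel uses 132 of 132 (binding); mill time uses 213 of 227 (slack = 14); inspection uses 199 of 199 (binding); lathe time uses 92 of 107 (slack = 15).
Since mill time, lathe time are not tight, their duals are 0.
The binding rows give the dual system: 2·y_steel + 4·y_inspection = 16 and 4·y_steel + 3·y_inspection = 17.
This yields shadow prices y_steel = 2, y_inspection = 3.
Shadow price of inspection = 3.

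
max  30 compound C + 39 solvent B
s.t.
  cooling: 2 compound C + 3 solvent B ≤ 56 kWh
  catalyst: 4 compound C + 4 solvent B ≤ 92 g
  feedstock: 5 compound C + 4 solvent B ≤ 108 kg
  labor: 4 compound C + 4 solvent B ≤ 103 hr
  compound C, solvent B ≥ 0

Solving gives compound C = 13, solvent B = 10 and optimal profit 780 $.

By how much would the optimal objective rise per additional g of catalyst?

3

At the optimum: cooling uses 56 of 56 (binding); catalyst uses 92 of 92 (binding); feedstock uses 105 of 108 (slack = 3); labor uses 92 of 103 (slack = 11).
Slack constraints have shadow price 0 (complementary slackness).
From A_Bᵀ y = c: 2·y_cooling + 4·y_catalyst = 30; 3·y_cooling + 4·y_catalyst = 39.
This yields shadow prices y_cooling = 9, y_catalyst = 3.
Shadow price of catalyst = 3.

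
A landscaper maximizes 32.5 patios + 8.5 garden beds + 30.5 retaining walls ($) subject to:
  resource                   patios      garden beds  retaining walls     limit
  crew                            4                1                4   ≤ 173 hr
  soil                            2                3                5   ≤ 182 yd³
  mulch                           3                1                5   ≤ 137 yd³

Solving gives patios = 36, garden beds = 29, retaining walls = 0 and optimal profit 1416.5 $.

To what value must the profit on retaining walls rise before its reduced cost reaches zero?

Binding: crew and mulch. Non-binding: soil (23 unused).
By complementary slackness, y = 0 for the non-binding constraint.
From A_Bᵀ y = c: 4·y_crew + 3·y_mulch = 32.5; 1·y_crew + 1·y_mulch = 8.5.
→ y_crew = 7 and y_mulch = 1.5.
retaining walls enters the basis when its profit ≥ yᵀa₃ = 7·4 + 1.5·5 = 35.5.

35.5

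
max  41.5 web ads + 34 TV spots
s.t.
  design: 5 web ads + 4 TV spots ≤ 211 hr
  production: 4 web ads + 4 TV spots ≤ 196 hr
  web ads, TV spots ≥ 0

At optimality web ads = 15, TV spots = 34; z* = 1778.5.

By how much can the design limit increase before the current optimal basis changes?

Binding constraints: design, production. The basis is B = [[5,4],[4,4]] with det 4.
Per unit increase in design, x* moves by d = (1, -1).
The basis stays optimal until TV spots reaches 0; allowable increase = 34 hr.

34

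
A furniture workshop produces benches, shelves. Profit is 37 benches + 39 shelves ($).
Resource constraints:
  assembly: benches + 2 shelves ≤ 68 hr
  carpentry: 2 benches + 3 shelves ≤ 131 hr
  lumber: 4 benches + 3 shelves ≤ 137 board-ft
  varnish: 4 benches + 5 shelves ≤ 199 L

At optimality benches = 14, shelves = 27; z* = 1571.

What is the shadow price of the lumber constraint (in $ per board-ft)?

Check each constraint at x*: assembly 68/68 (tight); carpentry 109/131 (slack 22); lumber 137/137 (tight); varnish 191/199 (slack 8).
By complementary slackness, y = 0 for the non-binding constraints.
From A_Bᵀ y = c: 1·y_assembly + 4·y_lumber = 37; 2·y_assembly + 3·y_lumber = 39.
Solving: y_assembly = 9, y_lumber = 7.
Shadow price of lumber = 7.

7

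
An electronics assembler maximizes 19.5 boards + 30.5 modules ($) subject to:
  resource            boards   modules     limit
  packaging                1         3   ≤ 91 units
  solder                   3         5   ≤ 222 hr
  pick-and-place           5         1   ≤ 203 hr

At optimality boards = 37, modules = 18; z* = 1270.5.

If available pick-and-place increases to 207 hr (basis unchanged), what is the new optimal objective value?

1278.5

Check each constraint at x*: packaging 91/91 (tight); solder 201/222 (slack 21); pick-and-place 203/203 (tight).
By complementary slackness, y = 0 for the non-binding constraint.
From A_Bᵀ y = c: 1·y_packaging + 5·y_pick-and-place = 19.5; 3·y_packaging + 1·y_pick-and-place = 30.5.
→ y_packaging = 9.5 and y_pick-and-place = 2.
Δz = y_pick-and-place·Δb = 2 × (4) = 8, so new z* = 1270.5 + 8 = 1278.5.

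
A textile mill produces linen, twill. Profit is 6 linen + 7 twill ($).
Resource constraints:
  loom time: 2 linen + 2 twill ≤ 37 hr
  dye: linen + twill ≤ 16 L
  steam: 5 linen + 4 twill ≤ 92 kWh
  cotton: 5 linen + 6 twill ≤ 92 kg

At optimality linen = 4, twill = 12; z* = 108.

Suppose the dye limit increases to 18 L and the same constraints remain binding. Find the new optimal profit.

110

Check each constraint at x*: loom time 32/37 (slack 5); dye 16/16 (tight); steam 68/92 (slack 24); cotton 92/92 (tight).
Since loom time, steam are not tight, their duals are 0.
The binding rows give the dual system: 1·y_dye + 5·y_cotton = 6 and 1·y_dye + 6·y_cotton = 7.
→ y_dye = 1 and y_cotton = 1.
Δz = y_dye·Δb = 1 × (2) = 2, so new z* = 108 + 2 = 110.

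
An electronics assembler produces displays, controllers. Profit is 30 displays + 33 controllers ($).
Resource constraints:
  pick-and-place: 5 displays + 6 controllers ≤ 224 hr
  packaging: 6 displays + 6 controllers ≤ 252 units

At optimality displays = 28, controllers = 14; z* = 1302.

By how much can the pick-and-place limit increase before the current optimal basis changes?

Binding constraints: pick-and-place, packaging. The basis is B = [[5,6],[6,6]] with det -6.
Per unit increase in pick-and-place, x* moves by d = (-1, 1).
The basis stays optimal until displays reaches 0; allowable increase = 28 hr.

28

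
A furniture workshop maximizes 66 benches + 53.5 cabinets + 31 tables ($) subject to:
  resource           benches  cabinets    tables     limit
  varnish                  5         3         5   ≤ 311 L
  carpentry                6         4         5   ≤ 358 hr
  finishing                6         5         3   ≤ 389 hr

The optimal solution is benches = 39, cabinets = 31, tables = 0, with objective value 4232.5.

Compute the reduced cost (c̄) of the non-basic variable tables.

-5

Check each constraint at x*: varnish 288/311 (slack 23); carpentry 358/358 (tight); finishing 389/389 (tight).
By complementary slackness, y = 0 for the non-binding constraint.
From A_Bᵀ y = c: 6·y_carpentry + 6·y_finishing = 66; 4·y_carpentry + 5·y_finishing = 53.5.
→ y_carpentry = 1.5 and y_finishing = 9.5.
Reduced cost of tables: c₃ − yᵀa₃ = 31 − (1.5·5 + 9.5·3) = 31 − 36 = -5.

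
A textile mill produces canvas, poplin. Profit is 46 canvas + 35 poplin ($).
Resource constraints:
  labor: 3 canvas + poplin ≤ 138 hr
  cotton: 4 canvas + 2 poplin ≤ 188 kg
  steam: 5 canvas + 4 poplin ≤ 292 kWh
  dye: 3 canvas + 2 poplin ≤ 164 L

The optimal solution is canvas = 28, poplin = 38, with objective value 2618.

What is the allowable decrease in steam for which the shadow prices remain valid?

Binding constraints: cotton, steam. The basis is B = [[4,2],[5,4]] with det 6.
Per unit decrease in steam, x* moves by d = (0.3333, -0.6667).
The basis stays optimal until labor becomes binding; allowable decrease = 48 kWh.

48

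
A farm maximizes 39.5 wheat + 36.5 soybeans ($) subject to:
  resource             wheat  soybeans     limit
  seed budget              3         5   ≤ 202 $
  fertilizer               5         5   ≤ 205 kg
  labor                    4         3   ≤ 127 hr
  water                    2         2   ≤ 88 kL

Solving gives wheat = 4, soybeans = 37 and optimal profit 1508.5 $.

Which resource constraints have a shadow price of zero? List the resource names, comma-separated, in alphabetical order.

seed budget, water

seed budget: 197/202 (slack 5)
fertilizer: 205/205 (binding)
labor: 127/127 (binding)
water: 82/88 (slack 6)
By complementary slackness, a constraint with positive slack has shadow price 0 → seed budget, water.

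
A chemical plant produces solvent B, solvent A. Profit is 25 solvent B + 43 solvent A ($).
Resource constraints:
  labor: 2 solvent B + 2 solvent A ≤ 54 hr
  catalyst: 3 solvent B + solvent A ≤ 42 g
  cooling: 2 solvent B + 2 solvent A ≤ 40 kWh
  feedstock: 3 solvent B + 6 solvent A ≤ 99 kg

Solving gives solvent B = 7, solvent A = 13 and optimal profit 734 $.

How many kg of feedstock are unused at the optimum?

feedstock used = 3·7 + 6·13 = 99; slack = 99 − 99 = 0.

0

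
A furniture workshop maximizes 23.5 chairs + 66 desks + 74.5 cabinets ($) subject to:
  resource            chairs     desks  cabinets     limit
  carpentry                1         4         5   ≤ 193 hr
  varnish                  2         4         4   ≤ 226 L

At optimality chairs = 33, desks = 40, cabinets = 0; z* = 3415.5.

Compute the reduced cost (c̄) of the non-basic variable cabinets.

-1

Check each constraint at x*: carpentry 193/193 (tight); varnish 226/226 (tight).
The binding rows give the dual system: 1·y_carpentry + 2·y_varnish = 23.5 and 4·y_carpentry + 4·y_varnish = 66.
→ y_carpentry = 9.5 and y_varnish = 7.
Reduced cost of cabinets: c₃ − yᵀa₃ = 74.5 − (9.5·5 + 7·4) = 74.5 − 75.5 = -1.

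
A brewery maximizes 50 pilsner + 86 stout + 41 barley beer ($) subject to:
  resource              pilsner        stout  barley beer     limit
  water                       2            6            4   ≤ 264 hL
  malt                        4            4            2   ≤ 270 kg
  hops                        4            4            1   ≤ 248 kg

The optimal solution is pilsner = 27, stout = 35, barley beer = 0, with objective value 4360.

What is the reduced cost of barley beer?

Check each constraint at x*: water 264/264 (tight); malt 248/270 (slack 22); hops 248/248 (tight).
By complementary slackness, y = 0 for the non-binding constraint.
From A_Bᵀ y = c: 2·y_water + 4·y_hops = 50; 6·y_water + 4·y_hops = 86.
→ y_water = 9 and y_hops = 8.
Reduced cost of barley beer: c₃ − yᵀa₃ = 41 − (9·4 + 8·1) = 41 − 44 = -3.

-3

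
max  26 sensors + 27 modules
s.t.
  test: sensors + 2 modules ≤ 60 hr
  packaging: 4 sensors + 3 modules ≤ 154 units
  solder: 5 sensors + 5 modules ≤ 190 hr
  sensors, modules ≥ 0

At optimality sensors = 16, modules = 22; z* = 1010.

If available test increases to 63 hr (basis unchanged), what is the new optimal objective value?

1013

Check each constraint at x*: test 60/60 (tight); packaging 130/154 (slack 24); solder 190/190 (tight).
By complementary slackness, y = 0 for the non-binding constraint.
From A_Bᵀ y = c: 1·y_test + 5·y_solder = 26; 2·y_test + 5·y_solder = 27.
Solving: y_test = 1, y_solder = 5.
Δz = y_test·Δb = 1 × (3) = 3, so new z* = 1010 + 3 = 1013.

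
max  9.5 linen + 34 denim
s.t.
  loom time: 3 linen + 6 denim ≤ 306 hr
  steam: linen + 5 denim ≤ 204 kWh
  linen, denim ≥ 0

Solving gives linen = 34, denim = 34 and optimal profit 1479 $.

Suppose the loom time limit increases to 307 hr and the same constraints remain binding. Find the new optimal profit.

1480.5

Check each constraint at x*: loom time 306/306 (tight); steam 204/204 (tight).
The binding rows give the dual system: 3·y_loom time + 1·y_steam = 9.5 and 6·y_loom time + 5·y_steam = 34.
This yields shadow prices y_loom time = 1.5, y_steam = 5.
Δz = y_loom time·Δb = 1.5 × (1) = 1.5, so new z* = 1479 + 1.5 = 1480.5.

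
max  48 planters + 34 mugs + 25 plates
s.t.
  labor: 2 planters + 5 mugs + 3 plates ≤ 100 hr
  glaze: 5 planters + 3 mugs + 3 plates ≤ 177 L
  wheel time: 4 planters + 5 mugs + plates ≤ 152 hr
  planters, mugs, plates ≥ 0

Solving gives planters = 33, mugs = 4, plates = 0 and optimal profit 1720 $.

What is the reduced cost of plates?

Check each constraint at x*: labor 86/100 (slack 14); glaze 177/177 (tight); wheel time 152/152 (tight).
Slack constraints have shadow price 0 (complementary slackness).
From A_Bᵀ y = c: 5·y_glaze + 4·y_wheel time = 48; 3·y_glaze + 5·y_wheel time = 34.
This yields shadow prices y_glaze = 8, y_wheel time = 2.
Reduced cost of plates: c₃ − yᵀa₃ = 25 − (8·3 + 2·1) = 25 − 26 = -1.

-1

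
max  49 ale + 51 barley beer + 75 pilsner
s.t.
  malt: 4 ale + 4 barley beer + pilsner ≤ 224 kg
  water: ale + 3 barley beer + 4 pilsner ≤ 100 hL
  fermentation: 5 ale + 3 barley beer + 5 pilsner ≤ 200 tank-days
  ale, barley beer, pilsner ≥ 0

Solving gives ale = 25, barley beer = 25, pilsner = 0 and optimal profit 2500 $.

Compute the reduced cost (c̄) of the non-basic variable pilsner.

-1

Check each constraint at x*: malt 200/224 (slack 24); water 100/100 (tight); fermentation 200/200 (tight).
Since malt is not tight, its dual is 0.
From A_Bᵀ y = c: 1·y_water + 5·y_fermentation = 49; 3·y_water + 3·y_fermentation = 51.
→ y_water = 9 and y_fermentation = 8.
Reduced cost of pilsner: c₃ − yᵀa₃ = 75 − (9·4 + 8·5) = 75 − 76 = -1.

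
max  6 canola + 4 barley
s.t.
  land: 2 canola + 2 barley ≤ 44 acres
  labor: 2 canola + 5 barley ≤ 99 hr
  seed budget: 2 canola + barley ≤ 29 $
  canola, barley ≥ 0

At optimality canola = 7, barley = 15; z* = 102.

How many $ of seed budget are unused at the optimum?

0

seed budget used = 2·7 + 1·15 = 29; slack = 29 − 29 = 0.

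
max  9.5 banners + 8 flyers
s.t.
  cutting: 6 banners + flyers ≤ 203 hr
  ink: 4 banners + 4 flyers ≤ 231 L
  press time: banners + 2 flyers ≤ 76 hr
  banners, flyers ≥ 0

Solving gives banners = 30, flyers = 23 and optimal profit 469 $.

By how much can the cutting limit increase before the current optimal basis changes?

Binding constraints: cutting, press time. The basis is B = [[6,1],[1,2]] with det 11.
Per unit increase in cutting, x* moves by d = (0.1818, -0.0909).
The basis stays optimal until ink becomes binding; allowable increase = 52.25 hr.

52.25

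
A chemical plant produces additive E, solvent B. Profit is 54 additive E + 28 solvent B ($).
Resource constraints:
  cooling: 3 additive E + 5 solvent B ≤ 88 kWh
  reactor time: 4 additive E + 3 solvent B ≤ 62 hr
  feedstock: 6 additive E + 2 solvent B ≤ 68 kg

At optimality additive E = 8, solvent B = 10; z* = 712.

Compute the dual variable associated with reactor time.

6

At the optimum: cooling uses 74 of 88 (slack = 14); reactor time uses 62 of 62 (binding); feedstock uses 68 of 68 (binding).
Slack constraints have shadow price 0 (complementary slackness).
From A_Bᵀ y = c: 4·y_reactor time + 6·y_feedstock = 54; 3·y_reactor time + 2·y_feedstock = 28.
→ y_reactor time = 6 and y_feedstock = 5.
Shadow price of reactor time = 6.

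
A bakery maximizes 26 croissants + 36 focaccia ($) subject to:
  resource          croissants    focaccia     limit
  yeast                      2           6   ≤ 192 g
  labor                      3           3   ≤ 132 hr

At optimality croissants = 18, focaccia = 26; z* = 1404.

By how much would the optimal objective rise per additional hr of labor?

7

Both yeast and labor are binding at x*.
Dual feasibility on the basic columns requires 2·y_yeast + 3·y_labor = 26, 6·y_yeast + 3·y_labor = 36.
Solving: y_yeast = 2.5, y_labor = 7.
Shadow price of labor = 7.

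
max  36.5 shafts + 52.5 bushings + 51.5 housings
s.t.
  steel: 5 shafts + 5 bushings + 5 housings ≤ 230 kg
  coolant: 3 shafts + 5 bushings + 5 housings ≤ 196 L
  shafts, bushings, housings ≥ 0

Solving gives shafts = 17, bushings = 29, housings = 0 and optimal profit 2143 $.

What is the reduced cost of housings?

-1

Check each constraint at x*: steel 230/230 (tight); coolant 196/196 (tight).
The binding rows give the dual system: 5·y_steel + 3·y_coolant = 36.5 and 5·y_steel + 5·y_coolant = 52.5.
This yields shadow prices y_steel = 2.5, y_coolant = 8.
Reduced cost of housings: c₃ − yᵀa₃ = 51.5 − (2.5·5 + 8·5) = 51.5 − 52.5 = -1.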